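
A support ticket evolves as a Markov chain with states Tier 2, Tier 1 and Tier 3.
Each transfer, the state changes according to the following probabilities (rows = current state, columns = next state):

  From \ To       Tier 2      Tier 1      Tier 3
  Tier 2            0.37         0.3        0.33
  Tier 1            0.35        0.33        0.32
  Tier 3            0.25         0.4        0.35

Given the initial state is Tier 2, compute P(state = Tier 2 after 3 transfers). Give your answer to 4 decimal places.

Propagate the distribution vector 3 transfers from Tier 2.
After 0 transfers: (1.0000, 0.0000, 0.0000)
After 1 transfer: (0.3700, 0.3000, 0.3300)
After 2 transfers: (0.3244, 0.3420, 0.3336)
After 3 transfers: (0.3231, 0.3436, 0.3333)
P(in Tier 2 after 3 transfers) = 0.3231

0.3231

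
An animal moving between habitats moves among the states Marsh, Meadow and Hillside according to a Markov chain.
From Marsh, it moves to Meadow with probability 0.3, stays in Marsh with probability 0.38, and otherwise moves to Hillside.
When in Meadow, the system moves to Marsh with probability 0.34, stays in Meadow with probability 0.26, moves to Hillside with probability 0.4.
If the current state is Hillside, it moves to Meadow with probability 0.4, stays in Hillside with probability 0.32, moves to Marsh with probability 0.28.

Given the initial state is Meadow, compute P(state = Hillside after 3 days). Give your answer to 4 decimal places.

0.3464

Propagate the distribution vector 3 days from Meadow.
After 0 days: (0.0000, 1.0000, 0.0000)
After 1 day: (0.3400, 0.2600, 0.4000)
After 2 days: (0.3296, 0.3296, 0.3408)
After 3 days: (0.3327, 0.3209, 0.3464)
P(in Hillside after 3 days) = 0.3464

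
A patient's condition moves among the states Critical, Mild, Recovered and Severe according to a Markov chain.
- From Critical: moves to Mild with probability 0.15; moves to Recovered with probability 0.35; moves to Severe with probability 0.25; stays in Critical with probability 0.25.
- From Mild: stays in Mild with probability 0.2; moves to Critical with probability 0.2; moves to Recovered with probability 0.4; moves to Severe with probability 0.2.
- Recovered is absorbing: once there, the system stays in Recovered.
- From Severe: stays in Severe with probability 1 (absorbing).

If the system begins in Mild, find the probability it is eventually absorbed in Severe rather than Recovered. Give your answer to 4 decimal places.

Let h(s) be the probability of absorption at Severe starting from transient state s. Then h(Severe) = 1 and h(Recovered) = 0. By first-step analysis:
h(Critical) = 0.25·h(Critical) + 0.15·h(Mild) + 0.35·0 + 0.25·1
h(Mild) = 0.2·h(Critical) + 0.2·h(Mild) + 0.4·0 + 0.2·1
Solving: h(Critical) = 0.4035, h(Mild) = 0.3509.
Starting from Mild, the probability is 0.3509.

0.3509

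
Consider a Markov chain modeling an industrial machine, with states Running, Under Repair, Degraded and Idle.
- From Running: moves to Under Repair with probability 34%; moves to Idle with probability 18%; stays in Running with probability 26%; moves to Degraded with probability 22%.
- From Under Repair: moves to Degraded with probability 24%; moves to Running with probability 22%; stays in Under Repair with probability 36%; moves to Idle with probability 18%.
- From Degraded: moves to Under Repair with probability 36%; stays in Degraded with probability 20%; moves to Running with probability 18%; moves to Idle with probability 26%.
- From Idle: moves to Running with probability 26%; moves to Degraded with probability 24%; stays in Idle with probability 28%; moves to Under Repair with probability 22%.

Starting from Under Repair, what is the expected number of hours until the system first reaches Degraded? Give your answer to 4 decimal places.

4.2508

Let t(s) be the expected number of hours to first reach Degraded from state s, with t(Degraded) = 0. Conditioning on the first hour:
t(Running) = 1 + 0.26·t(Running) + 0.34·t(Under Repair) + 0.18·t(Idle)
t(Under Repair) = 1 + 0.22·t(Running) + 0.36·t(Under Repair) + 0.18·t(Idle)
t(Idle) = 1 + 0.26·t(Running) + 0.22·t(Under Repair) + 0.28·t(Idle)
Solving: t(Running) = 4.3394, t(Under Repair) = 4.2508, t(Idle) = 4.2547.
Expected hours from Under Repair to Degraded: 4.2508.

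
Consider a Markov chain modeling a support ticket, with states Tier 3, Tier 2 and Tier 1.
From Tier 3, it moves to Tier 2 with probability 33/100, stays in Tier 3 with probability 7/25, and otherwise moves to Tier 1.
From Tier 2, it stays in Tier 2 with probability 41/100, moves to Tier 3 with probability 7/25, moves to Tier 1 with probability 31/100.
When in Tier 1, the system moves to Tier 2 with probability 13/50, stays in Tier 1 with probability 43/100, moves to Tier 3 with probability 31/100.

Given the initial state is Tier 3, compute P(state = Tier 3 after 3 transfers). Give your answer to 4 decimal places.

Propagate the distribution vector 3 transfers from Tier 3.
After 0 transfers: (1.0000, 0.0000, 0.0000)
After 1 transfer: (0.2800, 0.3300, 0.3900)
After 2 transfers: (0.2917, 0.3291, 0.3792)
After 3 transfers: (0.2914, 0.3298, 0.3788)
P(in Tier 3 after 3 transfers) = 0.2914

0.2914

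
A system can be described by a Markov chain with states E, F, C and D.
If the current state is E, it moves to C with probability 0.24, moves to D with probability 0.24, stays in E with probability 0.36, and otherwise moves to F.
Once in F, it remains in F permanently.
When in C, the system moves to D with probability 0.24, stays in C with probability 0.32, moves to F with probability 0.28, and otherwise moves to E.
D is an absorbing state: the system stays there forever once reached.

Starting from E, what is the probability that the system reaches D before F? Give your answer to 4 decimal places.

Let h(s) be the probability of absorption at D starting from transient state s. Then h(D) = 1 and h(F) = 0. By first-step analysis:
h(E) = 0.36·h(E) + 0.16·0 + 0.24·h(C) + 0.24·1
h(C) = 0.16·h(E) + 0.28·0 + 0.32·h(C) + 0.24·1
Solving: h(E) = 0.5565, h(C) = 0.4839.
Starting from E, the probability is 0.5565.

0.5565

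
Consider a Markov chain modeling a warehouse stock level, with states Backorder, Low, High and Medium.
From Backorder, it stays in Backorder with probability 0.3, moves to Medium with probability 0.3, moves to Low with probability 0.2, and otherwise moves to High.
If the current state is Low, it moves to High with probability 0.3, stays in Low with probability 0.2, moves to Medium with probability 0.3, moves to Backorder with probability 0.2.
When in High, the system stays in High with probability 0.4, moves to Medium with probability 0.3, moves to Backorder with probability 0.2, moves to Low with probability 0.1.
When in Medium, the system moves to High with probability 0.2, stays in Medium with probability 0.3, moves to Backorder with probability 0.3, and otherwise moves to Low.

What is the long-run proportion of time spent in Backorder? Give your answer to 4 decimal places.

0.2556

Let the stationary distribution be π with π = πP and π_1 + π_2 + π_3 + π_4 = 1.
π_1 = 0.3·π_1 + 0.2·π_2 + 0.2·π_3 + 0.3·π_4
π_2 = 0.2·π_1 + 0.2·π_2 + 0.1·π_3 + 0.2·π_4
π_3 = 0.2·π_1 + 0.3·π_2 + 0.4·π_3 + 0.2·π_4
Solving with the normalization constraint gives π = (0.2556, 0.1728, 0.2716, 0.3000).
So the stationary probability of Backorder is 0.2556.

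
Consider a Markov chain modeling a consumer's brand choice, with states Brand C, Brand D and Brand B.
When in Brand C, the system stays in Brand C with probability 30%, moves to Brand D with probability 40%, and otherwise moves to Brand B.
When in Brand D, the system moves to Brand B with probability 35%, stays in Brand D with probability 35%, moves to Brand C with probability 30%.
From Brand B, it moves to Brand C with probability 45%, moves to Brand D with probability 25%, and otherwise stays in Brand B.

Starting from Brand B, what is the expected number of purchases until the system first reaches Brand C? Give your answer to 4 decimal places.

2.4490

Let t(s) be the expected number of purchases to first reach Brand C from state s, with t(Brand C) = 0. Conditioning on the first purchase:
t(Brand D) = 1 + 0.35·t(Brand D) + 0.35·t(Brand B)
t(Brand B) = 1 + 0.25·t(Brand D) + 0.3·t(Brand B)
Solving: t(Brand D) = 2.8571, t(Brand B) = 2.4490.
Expected purchases from Brand B to Brand C: 2.4490.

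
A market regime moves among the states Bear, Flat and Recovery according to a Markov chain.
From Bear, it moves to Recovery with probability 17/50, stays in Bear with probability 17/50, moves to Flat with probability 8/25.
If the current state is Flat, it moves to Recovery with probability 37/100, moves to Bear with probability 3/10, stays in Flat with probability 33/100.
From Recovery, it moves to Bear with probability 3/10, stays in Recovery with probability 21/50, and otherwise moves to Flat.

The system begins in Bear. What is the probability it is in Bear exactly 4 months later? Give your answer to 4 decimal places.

Propagate the distribution vector 4 months from Bear.
After 0 months: (1.0000, 0.0000, 0.0000)
After 1 month: (0.3400, 0.3200, 0.3400)
After 2 months: (0.3136, 0.3096, 0.3768)
After 3 months: (0.3125, 0.3080, 0.3794)
After 4 months: (0.3125, 0.3079, 0.3796)
P(in Bear after 4 months) = 0.3125

0.3125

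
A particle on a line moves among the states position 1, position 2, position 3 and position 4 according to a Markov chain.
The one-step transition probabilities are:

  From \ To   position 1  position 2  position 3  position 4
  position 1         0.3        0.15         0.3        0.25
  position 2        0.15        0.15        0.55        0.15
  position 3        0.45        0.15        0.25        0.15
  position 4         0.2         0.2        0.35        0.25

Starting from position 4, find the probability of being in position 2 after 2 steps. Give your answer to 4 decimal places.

Propagate the distribution vector 2 steps from position 4.
After 0 steps: (0.0000, 0.0000, 0.0000, 1.0000)
After 1 step: (0.2000, 0.2000, 0.3500, 0.2500)
After 2 steps: (0.2975, 0.1625, 0.3450, 0.1950)
P(in position 2 after 2 steps) = 0.1625

0.1625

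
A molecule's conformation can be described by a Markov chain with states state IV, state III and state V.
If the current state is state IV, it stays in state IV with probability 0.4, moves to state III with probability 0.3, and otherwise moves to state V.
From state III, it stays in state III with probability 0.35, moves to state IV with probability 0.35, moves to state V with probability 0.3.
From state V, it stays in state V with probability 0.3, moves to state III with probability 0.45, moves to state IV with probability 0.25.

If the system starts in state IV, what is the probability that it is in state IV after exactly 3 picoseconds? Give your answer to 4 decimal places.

0.3370

Propagate the distribution vector 3 picoseconds from state IV.
After 0 picoseconds: (1.0000, 0.0000, 0.0000)
After 1 picosecond: (0.4000, 0.3000, 0.3000)
After 2 picoseconds: (0.3400, 0.3600, 0.3000)
After 3 picoseconds: (0.3370, 0.3630, 0.3000)
P(in state IV after 3 picoseconds) = 0.3370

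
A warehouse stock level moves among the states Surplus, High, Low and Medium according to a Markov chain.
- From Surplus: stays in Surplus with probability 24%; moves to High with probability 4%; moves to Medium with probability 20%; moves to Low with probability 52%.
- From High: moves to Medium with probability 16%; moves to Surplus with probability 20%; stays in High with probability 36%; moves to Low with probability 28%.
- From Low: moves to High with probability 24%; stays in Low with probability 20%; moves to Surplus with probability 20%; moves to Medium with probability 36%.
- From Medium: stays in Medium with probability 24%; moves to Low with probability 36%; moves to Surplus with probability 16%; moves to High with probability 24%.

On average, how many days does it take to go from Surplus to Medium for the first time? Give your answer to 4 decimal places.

3.9750

Let t(s) be the expected number of days to first reach Medium from state s, with t(Medium) = 0. Conditioning on the first day:
t(Surplus) = 1 + 0.24·t(Surplus) + 0.04·t(High) + 0.52·t(Low)
t(High) = 1 + 0.2·t(Surplus) + 0.36·t(High) + 0.28·t(Low)
t(Low) = 1 + 0.2·t(Surplus) + 0.24·t(High) + 0.2·t(Low)
Solving: t(Surplus) = 3.9750, t(High) = 4.3584, t(Low) = 3.5513.
Expected days from Surplus to Medium: 3.9750.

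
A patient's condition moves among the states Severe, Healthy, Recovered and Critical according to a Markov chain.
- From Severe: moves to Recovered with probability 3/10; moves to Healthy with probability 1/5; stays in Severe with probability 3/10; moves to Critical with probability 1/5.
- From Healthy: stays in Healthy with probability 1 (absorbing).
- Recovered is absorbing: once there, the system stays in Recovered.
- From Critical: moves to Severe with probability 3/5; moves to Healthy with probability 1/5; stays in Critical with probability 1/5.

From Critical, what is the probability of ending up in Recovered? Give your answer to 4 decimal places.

Let h(s) be the probability of absorption at Recovered starting from transient state s. Then h(Recovered) = 1 and h(Healthy) = 0. By first-step analysis:
h(Severe) = 0.3·h(Severe) + 0.2·0 + 0.3·1 + 0.2·h(Critical)
h(Critical) = 0.6·h(Severe) + 0.2·0 + 0.2·h(Critical)
Solving: h(Severe) = 0.5455, h(Critical) = 0.4091.
Starting from Critical, the probability is 0.4091.

0.4091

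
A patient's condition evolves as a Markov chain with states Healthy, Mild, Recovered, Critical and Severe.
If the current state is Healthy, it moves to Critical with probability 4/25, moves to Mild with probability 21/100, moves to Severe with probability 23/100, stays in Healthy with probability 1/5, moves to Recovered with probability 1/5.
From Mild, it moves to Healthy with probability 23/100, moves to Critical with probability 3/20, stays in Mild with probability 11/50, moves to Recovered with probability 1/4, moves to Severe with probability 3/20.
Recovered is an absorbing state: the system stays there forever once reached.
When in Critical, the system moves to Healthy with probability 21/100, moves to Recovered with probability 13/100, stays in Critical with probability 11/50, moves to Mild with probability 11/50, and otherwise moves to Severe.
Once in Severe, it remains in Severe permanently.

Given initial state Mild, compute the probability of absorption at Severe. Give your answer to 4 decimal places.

Let h(s) be the probability of absorption at Severe starting from transient state s. Then h(Severe) = 1 and h(Recovered) = 0. By first-step analysis:
h(Healthy) = 0.2·h(Healthy) + 0.21·h(Mild) + 0.2·0 + 0.16·h(Critical) + 0.23·1
h(Mild) = 0.23·h(Healthy) + 0.22·h(Mild) + 0.25·0 + 0.15·h(Critical) + 0.15·1
h(Critical) = 0.21·h(Healthy) + 0.22·h(Mild) + 0.13·0 + 0.22·h(Critical) + 0.22·1
Solving: h(Healthy) = 0.5150, h(Mild) = 0.4494, h(Critical) = 0.5475.
Starting from Mild, the probability is 0.4494.

0.4494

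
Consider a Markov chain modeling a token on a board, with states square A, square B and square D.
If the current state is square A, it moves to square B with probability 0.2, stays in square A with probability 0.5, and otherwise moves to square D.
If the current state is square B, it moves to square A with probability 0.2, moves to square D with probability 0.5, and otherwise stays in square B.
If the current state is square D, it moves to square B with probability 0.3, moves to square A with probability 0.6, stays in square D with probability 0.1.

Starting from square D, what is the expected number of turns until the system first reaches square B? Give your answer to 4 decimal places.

Let t(s) be the expected number of turns to first reach square B from state s, with t(square B) = 0. Conditioning on the first turn:
t(square A) = 1 + 0.5·t(square A) + 0.3·t(square D)
t(square D) = 1 + 0.6·t(square A) + 0.1·t(square D)
Solving: t(square A) = 4.4444, t(square D) = 4.0741.
Expected turns from square D to square B: 4.0741.

4.0741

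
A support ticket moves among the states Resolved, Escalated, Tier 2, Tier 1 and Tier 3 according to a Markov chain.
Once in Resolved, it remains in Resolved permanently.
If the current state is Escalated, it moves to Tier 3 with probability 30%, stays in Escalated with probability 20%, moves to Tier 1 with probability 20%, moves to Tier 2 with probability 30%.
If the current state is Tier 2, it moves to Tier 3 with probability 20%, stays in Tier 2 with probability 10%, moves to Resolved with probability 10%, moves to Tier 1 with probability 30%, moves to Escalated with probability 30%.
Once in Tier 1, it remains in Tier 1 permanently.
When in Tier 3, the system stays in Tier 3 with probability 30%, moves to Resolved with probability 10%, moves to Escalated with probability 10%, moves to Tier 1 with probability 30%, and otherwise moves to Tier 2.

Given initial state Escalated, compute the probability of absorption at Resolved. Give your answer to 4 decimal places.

Let h(s) be the probability of absorption at Resolved starting from transient state s. Then h(Resolved) = 1 and h(Tier 1) = 0. By first-step analysis:
h(Escalated) = 0.2·h(Escalated) + 0.3·h(Tier 2) + 0.2·0 + 0.3·h(Tier 3)
h(Tier 2) = 0.1·1 + 0.3·h(Escalated) + 0.1·h(Tier 2) + 0.3·0 + 0.2·h(Tier 3)
h(Tier 3) = 0.1·1 + 0.1·h(Escalated) + 0.2·h(Tier 2) + 0.3·0 + 0.3·h(Tier 3)
Solving: h(Escalated) = 0.1676, h(Tier 2) = 0.2179, h(Tier 3) = 0.2291.
Starting from Escalated, the probability is 0.1676.

0.1676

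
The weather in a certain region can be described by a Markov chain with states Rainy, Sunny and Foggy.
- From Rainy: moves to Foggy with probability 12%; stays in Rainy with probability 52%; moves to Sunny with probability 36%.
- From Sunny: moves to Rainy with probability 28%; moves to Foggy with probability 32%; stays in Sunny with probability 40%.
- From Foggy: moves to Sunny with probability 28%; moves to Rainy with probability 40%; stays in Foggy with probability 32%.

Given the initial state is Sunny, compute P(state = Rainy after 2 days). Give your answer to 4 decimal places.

0.3856

Sum over the intermediate state after 1 day:
P = P(Sunny→Rainy)·P(Rainy→Rainy) + P(Sunny→Sunny)·P(Sunny→Rainy) + P(Sunny→Foggy)·P(Foggy→Rainy)
  = 0.28×0.52 + 0.4×0.28 + 0.32×0.4
  = 0.1456 + 0.1120 + 0.1280 = 0.3856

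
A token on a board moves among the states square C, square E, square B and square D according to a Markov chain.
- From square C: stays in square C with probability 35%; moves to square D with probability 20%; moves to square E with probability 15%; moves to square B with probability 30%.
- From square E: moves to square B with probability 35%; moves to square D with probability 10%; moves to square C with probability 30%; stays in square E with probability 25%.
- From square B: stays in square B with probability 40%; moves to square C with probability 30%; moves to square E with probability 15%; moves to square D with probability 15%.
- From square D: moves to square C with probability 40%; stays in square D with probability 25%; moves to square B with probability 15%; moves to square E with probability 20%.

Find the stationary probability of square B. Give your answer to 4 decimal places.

Let the stationary distribution be π with π = πP and π_1 + π_2 + π_3 + π_4 = 1.
π_1 = 0.35·π_1 + 0.3·π_2 + 0.3·π_3 + 0.4·π_4
π_2 = 0.15·π_1 + 0.25·π_2 + 0.15·π_3 + 0.2·π_4
π_3 = 0.3·π_1 + 0.35·π_2 + 0.4·π_3 + 0.15·π_4
Solving with the normalization constraint gives π = (0.3343, 0.1764, 0.3139, 0.1754).
So the stationary probability of square B is 0.3139.

0.3139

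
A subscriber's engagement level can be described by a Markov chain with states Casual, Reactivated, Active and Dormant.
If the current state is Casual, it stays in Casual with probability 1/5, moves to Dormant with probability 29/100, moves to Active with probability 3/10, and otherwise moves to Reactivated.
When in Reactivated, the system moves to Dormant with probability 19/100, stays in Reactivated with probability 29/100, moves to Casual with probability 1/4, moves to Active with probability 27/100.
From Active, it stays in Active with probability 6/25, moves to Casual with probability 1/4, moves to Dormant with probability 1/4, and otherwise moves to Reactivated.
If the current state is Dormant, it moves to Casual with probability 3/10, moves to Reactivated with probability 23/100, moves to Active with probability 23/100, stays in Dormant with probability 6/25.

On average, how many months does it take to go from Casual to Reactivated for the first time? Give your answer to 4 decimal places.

Let t(s) be the expected number of months to first reach Reactivated from state s, with t(Reactivated) = 0. Conditioning on the first month:
t(Casual) = 1 + 0.2·t(Casual) + 0.3·t(Active) + 0.29·t(Dormant)
t(Active) = 1 + 0.25·t(Casual) + 0.24·t(Active) + 0.25·t(Dormant)
t(Dormant) = 1 + 0.3·t(Casual) + 0.23·t(Active) + 0.24·t(Dormant)
Solving: t(Casual) = 4.3746, t(Active) = 4.1709, t(Dormant) = 4.3048.
Expected months from Casual to Reactivated: 4.3746.

4.3746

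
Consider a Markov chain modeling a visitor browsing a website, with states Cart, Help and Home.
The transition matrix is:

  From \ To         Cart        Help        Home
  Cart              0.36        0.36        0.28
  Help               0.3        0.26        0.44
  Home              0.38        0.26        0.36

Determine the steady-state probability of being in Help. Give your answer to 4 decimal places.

0.2949

Let the stationary distribution be π with π = πP and π_1 + π_2 + π_3 = 1.
π_1 = 0.36·π_1 + 0.3·π_2 + 0.38·π_3
π_2 = 0.36·π_1 + 0.26·π_2 + 0.26·π_3
Solving with the normalization constraint gives π = (0.3494, 0.2949, 0.3556).
So the stationary probability of Help is 0.2949.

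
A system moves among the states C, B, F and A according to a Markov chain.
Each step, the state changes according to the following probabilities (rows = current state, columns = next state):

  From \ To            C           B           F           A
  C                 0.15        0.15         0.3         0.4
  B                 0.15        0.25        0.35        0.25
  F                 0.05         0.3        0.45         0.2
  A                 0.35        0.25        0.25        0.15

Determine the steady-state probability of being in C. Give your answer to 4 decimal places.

0.1612

Let the stationary distribution be π with π = πP and π_1 + π_2 + π_3 + π_4 = 1.
π_1 = 0.15·π_1 + 0.15·π_2 + 0.05·π_3 + 0.35·π_4
π_2 = 0.15·π_1 + 0.25·π_2 + 0.3·π_3 + 0.25·π_4
π_3 = 0.3·π_1 + 0.35·π_2 + 0.45·π_3 + 0.25·π_4
Solving with the normalization constraint gives π = (0.1612, 0.2516, 0.3540, 0.2332).
So the stationary probability of C is 0.1612.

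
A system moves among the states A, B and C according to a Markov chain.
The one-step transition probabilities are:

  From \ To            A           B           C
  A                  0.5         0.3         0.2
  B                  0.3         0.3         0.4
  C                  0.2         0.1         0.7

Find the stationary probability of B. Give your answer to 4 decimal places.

0.2037

Let the stationary distribution be π with π = πP and π_1 + π_2 + π_3 = 1.
π_1 = 0.5·π_1 + 0.3·π_2 + 0.2·π_3
π_2 = 0.3·π_1 + 0.3·π_2 + 0.1·π_3
Solving with the normalization constraint gives π = (0.3148, 0.2037, 0.4815).
So the stationary probability of B is 0.2037.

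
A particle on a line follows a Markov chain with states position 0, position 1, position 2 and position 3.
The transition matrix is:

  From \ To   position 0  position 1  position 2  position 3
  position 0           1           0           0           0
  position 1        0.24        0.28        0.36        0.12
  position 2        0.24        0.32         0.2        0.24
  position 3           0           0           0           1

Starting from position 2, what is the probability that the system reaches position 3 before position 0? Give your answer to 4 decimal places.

0.4583

Let h(s) be the probability of absorption at position 3 starting from transient state s. Then h(position 3) = 1 and h(position 0) = 0. By first-step analysis:
h(position 1) = 0.24·0 + 0.28·h(position 1) + 0.36·h(position 2) + 0.12·1
h(position 2) = 0.24·0 + 0.32·h(position 1) + 0.2·h(position 2) + 0.24·1
Solving: h(position 1) = 0.3958, h(position 2) = 0.4583.
Starting from position 2, the probability is 0.4583.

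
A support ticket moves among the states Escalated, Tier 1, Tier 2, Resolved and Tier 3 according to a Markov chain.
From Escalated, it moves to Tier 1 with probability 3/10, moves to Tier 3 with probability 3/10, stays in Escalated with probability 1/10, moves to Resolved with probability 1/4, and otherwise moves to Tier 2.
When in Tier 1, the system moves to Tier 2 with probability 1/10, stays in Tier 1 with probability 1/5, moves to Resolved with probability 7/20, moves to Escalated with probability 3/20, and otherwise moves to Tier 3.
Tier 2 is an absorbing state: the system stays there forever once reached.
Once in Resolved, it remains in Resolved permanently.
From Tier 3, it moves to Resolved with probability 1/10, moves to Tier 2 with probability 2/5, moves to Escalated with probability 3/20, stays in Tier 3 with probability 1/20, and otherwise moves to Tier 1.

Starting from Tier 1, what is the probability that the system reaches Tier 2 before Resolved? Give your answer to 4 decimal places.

0.3397

Let h(s) be the probability of absorption at Tier 2 starting from transient state s. Then h(Tier 2) = 1 and h(Resolved) = 0. By first-step analysis:
h(Escalated) = 0.1·h(Escalated) + 0.3·h(Tier 1) + 0.05·1 + 0.25·0 + 0.3·h(Tier 3)
h(Tier 1) = 0.15·h(Escalated) + 0.2·h(Tier 1) + 0.1·1 + 0.35·0 + 0.2·h(Tier 3)
h(Tier 3) = 0.15·h(Escalated) + 0.3·h(Tier 1) + 0.4·1 + 0.1·0 + 0.05·h(Tier 3)
Solving: h(Escalated) = 0.3641, h(Tier 1) = 0.3397, h(Tier 3) = 0.5858.
Starting from Tier 1, the probability is 0.3397.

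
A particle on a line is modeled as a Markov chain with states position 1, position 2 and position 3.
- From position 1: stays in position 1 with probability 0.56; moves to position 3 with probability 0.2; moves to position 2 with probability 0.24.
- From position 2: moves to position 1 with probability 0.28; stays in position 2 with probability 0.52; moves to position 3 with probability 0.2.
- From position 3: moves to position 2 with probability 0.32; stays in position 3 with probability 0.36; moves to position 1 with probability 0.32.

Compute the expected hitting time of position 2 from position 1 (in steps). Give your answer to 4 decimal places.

3.8603

Let t(s) be the expected number of steps to first reach position 2 from state s, with t(position 2) = 0. Conditioning on the first step:
t(position 1) = 1 + 0.56·t(position 1) + 0.2·t(position 3)
t(position 3) = 1 + 0.32·t(position 1) + 0.36·t(position 3)
Solving: t(position 1) = 3.8603, t(position 3) = 3.4926.
Expected steps from position 1 to position 2: 3.8603.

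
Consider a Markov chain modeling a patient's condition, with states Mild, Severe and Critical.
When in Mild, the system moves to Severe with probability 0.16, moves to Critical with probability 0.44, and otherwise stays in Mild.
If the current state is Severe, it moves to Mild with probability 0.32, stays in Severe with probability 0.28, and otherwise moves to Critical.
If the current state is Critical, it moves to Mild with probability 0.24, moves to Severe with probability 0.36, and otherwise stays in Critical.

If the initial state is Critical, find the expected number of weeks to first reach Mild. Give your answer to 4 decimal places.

Let t(s) be the expected number of weeks to first reach Mild from state s, with t(Mild) = 0. Conditioning on the first week:
t(Severe) = 1 + 0.28·t(Severe) + 0.4·t(Critical)
t(Critical) = 1 + 0.36·t(Severe) + 0.4·t(Critical)
Solving: t(Severe) = 3.4722, t(Critical) = 3.7500.
Expected weeks from Critical to Mild: 3.7500.

3.7500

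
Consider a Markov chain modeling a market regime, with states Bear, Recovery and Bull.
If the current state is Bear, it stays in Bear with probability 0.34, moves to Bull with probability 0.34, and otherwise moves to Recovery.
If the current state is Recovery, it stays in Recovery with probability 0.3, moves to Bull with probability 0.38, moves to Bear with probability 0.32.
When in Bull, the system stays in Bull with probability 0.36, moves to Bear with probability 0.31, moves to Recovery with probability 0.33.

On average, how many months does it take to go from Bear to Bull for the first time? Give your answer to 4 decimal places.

2.8365

Let t(s) be the expected number of months to first reach Bull from state s, with t(Bull) = 0. Conditioning on the first month:
t(Bear) = 1 + 0.34·t(Bear) + 0.32·t(Recovery)
t(Recovery) = 1 + 0.32·t(Bear) + 0.3·t(Recovery)
Solving: t(Bear) = 2.8365, t(Recovery) = 2.7253.
Expected months from Bear to Bull: 2.8365.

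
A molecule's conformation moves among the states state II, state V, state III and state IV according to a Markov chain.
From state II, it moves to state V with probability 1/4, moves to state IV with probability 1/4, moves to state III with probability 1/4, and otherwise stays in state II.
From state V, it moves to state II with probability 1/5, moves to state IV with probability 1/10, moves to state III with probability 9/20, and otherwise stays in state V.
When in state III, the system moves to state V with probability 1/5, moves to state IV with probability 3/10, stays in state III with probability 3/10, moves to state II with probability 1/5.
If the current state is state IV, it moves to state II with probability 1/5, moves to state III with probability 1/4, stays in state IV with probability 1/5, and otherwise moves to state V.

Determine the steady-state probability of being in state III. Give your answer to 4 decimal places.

0.3170

Let the stationary distribution be π with π = πP and π_1 + π_2 + π_3 + π_4 = 1.
π_1 = 0.25·π_1 + 0.2·π_2 + 0.2·π_3 + 0.2·π_4
π_2 = 0.25·π_1 + 0.25·π_2 + 0.2·π_3 + 0.35·π_4
π_3 = 0.25·π_1 + 0.45·π_2 + 0.3·π_3 + 0.25·π_4
Solving with the normalization constraint gives π = (0.2105, 0.2558, 0.3170, 0.2166).
So the stationary probability of state III is 0.3170.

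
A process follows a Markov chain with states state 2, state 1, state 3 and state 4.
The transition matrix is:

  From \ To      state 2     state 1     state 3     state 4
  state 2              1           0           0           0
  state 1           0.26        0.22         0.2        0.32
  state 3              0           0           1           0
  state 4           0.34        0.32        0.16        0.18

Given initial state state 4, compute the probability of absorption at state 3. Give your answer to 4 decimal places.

0.3515

Let h(s) be the probability of absorption at state 3 starting from transient state s. Then h(state 3) = 1 and h(state 2) = 0. By first-step analysis:
h(state 1) = 0.26·0 + 0.22·h(state 1) + 0.2·1 + 0.32·h(state 4)
h(state 4) = 0.34·0 + 0.32·h(state 1) + 0.16·1 + 0.18·h(state 4)
Solving: h(state 1) = 0.4006, h(state 4) = 0.3515.
Starting from state 4, the probability is 0.3515.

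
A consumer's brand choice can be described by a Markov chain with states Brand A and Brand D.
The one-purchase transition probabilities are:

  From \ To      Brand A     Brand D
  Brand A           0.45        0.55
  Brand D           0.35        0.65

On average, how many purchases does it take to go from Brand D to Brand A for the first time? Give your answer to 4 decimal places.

Let t(s) be the expected number of purchases to first reach Brand A from state s, with t(Brand A) = 0. Conditioning on the first purchase:
t(Brand D) = 1 + 0.65·t(Brand D)
Solving: t(Brand D) = 2.8571.
Expected purchases from Brand D to Brand A: 2.8571.

2.8571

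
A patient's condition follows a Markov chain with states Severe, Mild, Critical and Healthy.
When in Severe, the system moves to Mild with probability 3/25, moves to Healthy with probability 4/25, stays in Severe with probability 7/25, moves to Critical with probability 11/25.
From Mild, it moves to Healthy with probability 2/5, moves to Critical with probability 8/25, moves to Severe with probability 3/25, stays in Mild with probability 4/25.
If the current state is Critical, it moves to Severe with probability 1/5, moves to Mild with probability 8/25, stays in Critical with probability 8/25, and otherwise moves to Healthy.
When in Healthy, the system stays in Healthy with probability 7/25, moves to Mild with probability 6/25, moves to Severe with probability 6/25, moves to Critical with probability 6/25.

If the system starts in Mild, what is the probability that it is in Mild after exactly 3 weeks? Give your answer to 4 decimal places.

0.2196

Propagate the distribution vector 3 weeks from Mild.
After 0 weeks: (0.0000, 1.0000, 0.0000, 0.0000)
After 1 week: (0.1200, 0.1600, 0.3200, 0.4000)
After 2 weeks: (0.2128, 0.2384, 0.3024, 0.2464)
After 3 weeks: (0.2078, 0.2196, 0.3258, 0.2468)
P(in Mild after 3 weeks) = 0.2196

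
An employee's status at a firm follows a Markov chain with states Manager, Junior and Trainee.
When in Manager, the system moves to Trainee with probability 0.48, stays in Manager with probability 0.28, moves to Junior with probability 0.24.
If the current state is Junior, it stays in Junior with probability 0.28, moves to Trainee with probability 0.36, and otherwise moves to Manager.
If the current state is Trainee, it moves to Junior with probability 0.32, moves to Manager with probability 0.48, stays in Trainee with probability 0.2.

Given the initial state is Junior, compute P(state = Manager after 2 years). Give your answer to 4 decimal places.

0.3744

Sum over the intermediate state after 1 year:
P = P(Junior→Manager)·P(Manager→Manager) + P(Junior→Junior)·P(Junior→Manager) + P(Junior→Trainee)·P(Trainee→Manager)
  = 0.36×0.28 + 0.28×0.36 + 0.36×0.48
  = 0.1008 + 0.1008 + 0.1728 = 0.3744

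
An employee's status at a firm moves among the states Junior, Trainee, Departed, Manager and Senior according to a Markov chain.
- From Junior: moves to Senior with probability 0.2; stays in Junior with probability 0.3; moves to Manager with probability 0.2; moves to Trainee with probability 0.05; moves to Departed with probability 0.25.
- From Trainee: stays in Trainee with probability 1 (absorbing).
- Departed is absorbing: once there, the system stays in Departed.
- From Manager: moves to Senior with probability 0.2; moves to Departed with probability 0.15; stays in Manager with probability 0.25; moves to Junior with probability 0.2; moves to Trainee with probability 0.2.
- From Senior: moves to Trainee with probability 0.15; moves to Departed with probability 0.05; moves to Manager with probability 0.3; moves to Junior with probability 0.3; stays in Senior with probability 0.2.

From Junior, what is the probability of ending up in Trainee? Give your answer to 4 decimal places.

0.3592

Let h(s) be the probability of absorption at Trainee starting from transient state s. Then h(Trainee) = 1 and h(Departed) = 0. By first-step analysis:
h(Junior) = 0.3·h(Junior) + 0.05·1 + 0.25·0 + 0.2·h(Manager) + 0.2·h(Senior)
h(Manager) = 0.2·h(Junior) + 0.2·1 + 0.15·0 + 0.25·h(Manager) + 0.2·h(Senior)
h(Senior) = 0.3·h(Junior) + 0.15·1 + 0.05·0 + 0.3·h(Manager) + 0.2·h(Senior)
Solving: h(Junior) = 0.3592, h(Manager) = 0.4982, h(Senior) = 0.5090.
Starting from Junior, the probability is 0.3592.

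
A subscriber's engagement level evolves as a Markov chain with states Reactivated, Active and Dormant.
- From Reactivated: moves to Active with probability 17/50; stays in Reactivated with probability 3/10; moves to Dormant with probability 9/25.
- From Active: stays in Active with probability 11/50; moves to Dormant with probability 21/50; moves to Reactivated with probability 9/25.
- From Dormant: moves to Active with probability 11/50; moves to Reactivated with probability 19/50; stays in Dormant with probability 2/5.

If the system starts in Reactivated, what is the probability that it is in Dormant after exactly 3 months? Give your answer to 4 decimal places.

0.3912

Propagate the distribution vector 3 months from Reactivated.
After 0 months: (1.0000, 0.0000, 0.0000)
After 1 month: (0.3000, 0.3400, 0.3600)
After 2 months: (0.3492, 0.2560, 0.3948)
After 3 months: (0.3469, 0.2619, 0.3912)
P(in Dormant after 3 months) = 0.3912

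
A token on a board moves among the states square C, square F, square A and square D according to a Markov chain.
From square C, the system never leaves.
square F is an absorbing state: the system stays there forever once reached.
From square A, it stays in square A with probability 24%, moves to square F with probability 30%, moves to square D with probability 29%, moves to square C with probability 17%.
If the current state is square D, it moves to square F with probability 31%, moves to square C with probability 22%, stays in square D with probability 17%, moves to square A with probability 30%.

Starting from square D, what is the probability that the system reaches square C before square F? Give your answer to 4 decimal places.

0.4013

Let h(s) be the probability of absorption at square C starting from transient state s. Then h(square C) = 1 and h(square F) = 0. By first-step analysis:
h(square A) = 0.17·1 + 0.3·0 + 0.24·h(square A) + 0.29·h(square D)
h(square D) = 0.22·1 + 0.31·0 + 0.3·h(square A) + 0.17·h(square D)
Solving: h(square A) = 0.3768, h(square D) = 0.4013.
Starting from square D, the probability is 0.4013.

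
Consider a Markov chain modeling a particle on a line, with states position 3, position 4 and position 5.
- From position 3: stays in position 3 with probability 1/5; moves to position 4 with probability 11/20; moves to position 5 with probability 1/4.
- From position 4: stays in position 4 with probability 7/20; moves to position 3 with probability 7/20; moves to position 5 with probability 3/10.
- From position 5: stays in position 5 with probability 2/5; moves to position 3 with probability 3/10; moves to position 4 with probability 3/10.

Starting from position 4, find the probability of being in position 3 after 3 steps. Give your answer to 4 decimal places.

0.2920

Propagate the distribution vector 3 steps from position 4.
After 0 steps: (0.0000, 1.0000, 0.0000)
After 1 step: (0.3500, 0.3500, 0.3000)
After 2 steps: (0.2825, 0.4050, 0.3125)
After 3 steps: (0.2920, 0.3909, 0.3171)
P(in position 3 after 3 steps) = 0.2920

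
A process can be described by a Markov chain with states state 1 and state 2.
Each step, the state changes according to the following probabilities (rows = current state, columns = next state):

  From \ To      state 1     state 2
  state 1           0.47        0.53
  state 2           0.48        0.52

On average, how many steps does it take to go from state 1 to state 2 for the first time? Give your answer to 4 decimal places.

1.8868

Let t(s) be the expected number of steps to first reach state 2 from state s, with t(state 2) = 0. Conditioning on the first step:
t(state 1) = 1 + 0.47·t(state 1)
Solving: t(state 1) = 1.8868.
Expected steps from state 1 to state 2: 1.8868.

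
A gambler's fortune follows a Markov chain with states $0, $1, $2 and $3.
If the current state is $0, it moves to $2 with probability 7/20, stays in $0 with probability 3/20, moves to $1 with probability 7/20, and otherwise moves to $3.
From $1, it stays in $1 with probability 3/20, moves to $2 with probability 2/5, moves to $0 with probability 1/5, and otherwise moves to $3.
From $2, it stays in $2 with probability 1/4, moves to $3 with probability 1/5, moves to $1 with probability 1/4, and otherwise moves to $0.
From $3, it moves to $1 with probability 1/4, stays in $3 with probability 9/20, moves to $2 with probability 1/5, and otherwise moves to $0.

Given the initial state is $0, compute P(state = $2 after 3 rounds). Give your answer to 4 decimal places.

Propagate the distribution vector 3 rounds from $0.
After 0 rounds: (1.0000, 0.0000, 0.0000, 0.0000)
After 1 round: (0.1500, 0.3500, 0.3500, 0.1500)
After 2 rounds: (0.2125, 0.2300, 0.3100, 0.2475)
After 3 rounds: (0.1956, 0.2483, 0.2934, 0.2628)
P(in $2 after 3 rounds) = 0.2934

0.2934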